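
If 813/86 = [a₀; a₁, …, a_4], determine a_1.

813 ÷ 86 → quotient 9, remainder 39
86 ÷ 39 → quotient 2, remainder 8

2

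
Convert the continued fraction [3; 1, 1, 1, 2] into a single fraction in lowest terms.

Use the convergent recurrence hₖ = aₖ·hₖ₋₁ + hₖ₋₂ (and likewise for the denominators kₖ):
a_0 = 3: 3/1
a_1 = 1: 4/1
a_2 = 1: 7/2
a_3 = 1: 11/3
a_4 = 2: 29/8

29/8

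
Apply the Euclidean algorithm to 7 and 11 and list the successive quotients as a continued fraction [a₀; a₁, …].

7 ÷ 11 → quotient 0, remainder 7
11 ÷ 7 → quotient 1, remainder 4
7 ÷ 4 → quotient 1, remainder 3
4 ÷ 3 → quotient 1, remainder 1
3 ÷ 1 → quotient 3, remainder 0

[0; 1, 1, 1, 3]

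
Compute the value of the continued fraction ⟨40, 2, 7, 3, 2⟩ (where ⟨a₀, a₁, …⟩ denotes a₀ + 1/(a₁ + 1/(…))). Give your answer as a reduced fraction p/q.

4411/109

Build up convergents one term at a time:
a_0 = 40: 40/1
a_1 = 2: 81/2
a_2 = 7: 607/15
a_3 = 3: 1902/47
a_4 = 2: 4411/109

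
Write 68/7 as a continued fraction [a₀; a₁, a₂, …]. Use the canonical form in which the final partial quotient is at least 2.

[9; 1, 2, 2]

⌊68/7⌋ = 9, remainder 5
⌊7/5⌋ = 1, remainder 2
⌊5/2⌋ = 2, remainder 1
⌊2/1⌋ = 2, remainder 0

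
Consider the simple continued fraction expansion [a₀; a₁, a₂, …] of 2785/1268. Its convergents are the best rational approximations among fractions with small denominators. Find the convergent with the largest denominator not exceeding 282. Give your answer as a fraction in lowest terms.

List convergents until the denominator exceeds the bound:
a_0 = 2: 2/1  (≤ bound)
a_1 = 5: 11/5  (≤ bound)
a_2 = 10: 112/51  (≤ bound)
a_3 = 1: 123/56  (≤ bound)
a_4 = 4: 604/275  (≤ bound)
a_5 = 1: 727/331  (> 282, stop)

604/275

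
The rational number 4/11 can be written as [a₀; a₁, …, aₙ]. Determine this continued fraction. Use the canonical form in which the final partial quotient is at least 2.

4 = 0·11 + 4, so a_0 = 0
11 = 2·4 + 3, so a_1 = 2
4 = 1·3 + 1, so a_2 = 1
3 = 3·1 + 0, so a_3 = 3

[0; 2, 1, 3]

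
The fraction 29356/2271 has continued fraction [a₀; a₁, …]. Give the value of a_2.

Run the Euclidean algorithm, recording each quotient:
⌊29356/2271⌋ = 12, remainder 2104
⌊2271/2104⌋ = 1, remainder 167
⌊2104/167⌋ = 12, remainder 100

12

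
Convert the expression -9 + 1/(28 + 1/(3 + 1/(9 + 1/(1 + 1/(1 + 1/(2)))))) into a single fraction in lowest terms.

-37831/4220

Work from the innermost term outward:
Start with 2.
1 + 1/(2/1) = 1 + 1/2 = 3/2
1 + 1/(3/2) = 1 + 2/3 = 5/3
9 + 1/(5/3) = 9 + 3/5 = 48/5
3 + 1/(48/5) = 3 + 5/48 = 149/48
28 + 1/(149/48) = 28 + 48/149 = 4220/149
-9 + 1/(4220/149) = -9 + 149/4220 = -37831/4220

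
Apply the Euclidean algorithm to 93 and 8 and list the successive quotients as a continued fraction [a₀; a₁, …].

[11; 1, 1, 1, 2]

Run the Euclidean algorithm, recording each quotient:
⌊93/8⌋ = 11, remainder 5
⌊8/5⌋ = 1, remainder 3
⌊5/3⌋ = 1, remainder 2
⌊3/2⌋ = 1, remainder 1
⌊2/1⌋ = 2, remainder 0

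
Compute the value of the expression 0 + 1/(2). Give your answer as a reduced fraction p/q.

Starting at the tail and folding back:
Start with 2.
0 + 1/(2/1) = 0 + 1/2 = 1/2

1/2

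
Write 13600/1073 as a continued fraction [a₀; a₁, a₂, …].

[12; 1, 2, 13, 2, 2, 1, 3]

13600 = 12·1073 + 724, so a_0 = 12
1073 = 1·724 + 349, so a_1 = 1
724 = 2·349 + 26, so a_2 = 2
349 = 13·26 + 11, so a_3 = 13
26 = 2·11 + 4, so a_4 = 2
11 = 2·4 + 3, so a_5 = 2
4 = 1·3 + 1, so a_6 = 1
3 = 3·1 + 0, so a_7 = 3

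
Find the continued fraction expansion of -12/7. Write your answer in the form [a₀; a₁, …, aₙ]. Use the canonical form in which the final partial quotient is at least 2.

[-2; 3, 2]

Run the Euclidean algorithm, recording each quotient:
⌊-12/7⌋ = -2, remainder 2
⌊7/2⌋ = 3, remainder 1
⌊2/1⌋ = 2, remainder 0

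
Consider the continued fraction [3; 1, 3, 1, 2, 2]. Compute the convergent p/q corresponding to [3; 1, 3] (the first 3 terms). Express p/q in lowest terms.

15/4

a_0 = 3: 3/1
a_1 = 1: 4/1
a_2 = 3: 15/4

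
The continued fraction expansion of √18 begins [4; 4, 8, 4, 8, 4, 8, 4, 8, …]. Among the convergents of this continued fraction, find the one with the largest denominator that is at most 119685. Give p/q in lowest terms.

161564/38081

List convergents until the denominator exceeds the bound:
a_0 = 4: 4/1  (≤ bound)
a_1 = 4: 17/4  (≤ bound)
a_2 = 8: 140/33  (≤ bound)
a_3 = 4: 577/136  (≤ bound)
a_4 = 8: 4756/1121  (≤ bound)
a_5 = 4: 19601/4620  (≤ bound)
a_6 = 8: 161564/38081  (≤ bound)
a_7 = 4: 665857/156944  (> 119685, stop)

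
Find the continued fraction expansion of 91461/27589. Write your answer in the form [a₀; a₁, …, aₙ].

[3; 3, 5, 1, 3, 3, 38, 3]

91461 ÷ 27589 → quotient 3, remainder 8694
27589 ÷ 8694 → quotient 3, remainder 1507
8694 ÷ 1507 → quotient 5, remainder 1159
1507 ÷ 1159 → quotient 1, remainder 348
1159 ÷ 348 → quotient 3, remainder 115
348 ÷ 115 → quotient 3, remainder 3
115 ÷ 3 → quotient 38, remainder 1
3 ÷ 1 → quotient 3, remainder 0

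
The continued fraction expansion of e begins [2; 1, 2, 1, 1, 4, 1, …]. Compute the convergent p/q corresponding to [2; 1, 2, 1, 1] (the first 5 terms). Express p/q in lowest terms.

Start with 1.
1 + 1/(1/1) = 1 + 1/1 = 2/1
2 + 1/(2/1) = 2 + 1/2 = 5/2
1 + 1/(5/2) = 1 + 2/5 = 7/5
2 + 1/(7/5) = 2 + 5/7 = 19/7

19/7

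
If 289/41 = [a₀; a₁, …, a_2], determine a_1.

20

Repeatedly divide and take the remainder:
289 ÷ 41 → quotient 7, remainder 2
41 ÷ 2 → quotient 20, remainder 1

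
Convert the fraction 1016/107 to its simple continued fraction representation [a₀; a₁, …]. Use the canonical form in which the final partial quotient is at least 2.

[9; 2, 53]

Apply division with remainder until the remainder is 0:
1016 = 9·107 + 53, so a_0 = 9
107 = 2·53 + 1, so a_1 = 2
53 = 53·1 + 0, so a_2 = 53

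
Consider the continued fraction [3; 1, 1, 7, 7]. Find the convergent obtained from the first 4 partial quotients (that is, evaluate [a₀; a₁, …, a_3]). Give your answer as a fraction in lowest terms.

53/15

a_0 = 3: 3/1
a_1 = 1: 4/1
a_2 = 1: 7/2
a_3 = 7: 53/15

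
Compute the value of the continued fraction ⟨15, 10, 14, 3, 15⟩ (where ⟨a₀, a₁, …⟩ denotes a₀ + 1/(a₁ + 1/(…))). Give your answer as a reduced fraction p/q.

Starting at the tail and folding back:
Start with 15.
3 + 1/(15/1) = 3 + 1/15 = 46/15
14 + 1/(46/15) = 14 + 15/46 = 659/46
10 + 1/(659/46) = 10 + 46/659 = 6636/659
15 + 1/(6636/659) = 15 + 659/6636 = 100199/6636

100199/6636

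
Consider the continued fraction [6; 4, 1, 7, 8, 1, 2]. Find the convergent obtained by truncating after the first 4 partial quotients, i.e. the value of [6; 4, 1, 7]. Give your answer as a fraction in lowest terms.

Work from the innermost term outward:
Start with 7.
1 + 1/(7/1) = 1 + 1/7 = 8/7
4 + 1/(8/7) = 4 + 7/8 = 39/8
6 + 1/(39/8) = 6 + 8/39 = 242/39

242/39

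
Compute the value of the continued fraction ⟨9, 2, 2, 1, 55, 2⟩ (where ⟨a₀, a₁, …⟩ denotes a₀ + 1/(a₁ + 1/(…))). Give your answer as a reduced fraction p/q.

Start with 2.
55 + 1/(2/1) = 55 + 1/2 = 111/2
1 + 1/(111/2) = 1 + 2/111 = 113/111
2 + 1/(113/111) = 2 + 111/113 = 337/113
2 + 1/(337/113) = 2 + 113/337 = 787/337
9 + 1/(787/337) = 9 + 337/787 = 7420/787

7420/787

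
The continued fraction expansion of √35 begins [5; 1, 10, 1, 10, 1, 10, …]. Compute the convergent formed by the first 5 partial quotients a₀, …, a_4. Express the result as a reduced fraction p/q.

Compute successive convergents:
a_0 = 5: 5/1
a_1 = 1: 6/1
a_2 = 10: 65/11
a_3 = 1: 71/12
a_4 = 10: 775/131

775/131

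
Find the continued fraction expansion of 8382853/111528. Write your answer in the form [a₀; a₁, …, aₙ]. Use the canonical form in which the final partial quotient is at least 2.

8382853 ÷ 111528 → quotient 75, remainder 18253
111528 ÷ 18253 → quotient 6, remainder 2010
18253 ÷ 2010 → quotient 9, remainder 163
2010 ÷ 163 → quotient 12, remainder 54
163 ÷ 54 → quotient 3, remainder 1
54 ÷ 1 → quotient 54, remainder 0

[75; 6, 9, 12, 3, 54]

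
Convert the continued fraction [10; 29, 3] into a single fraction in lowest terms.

883/88

Use the convergent recurrence hₖ = aₖ·hₖ₋₁ + hₖ₋₂ (and likewise for the denominators kₖ):
a_0 = 10: 10/1
a_1 = 29: 291/29
a_2 = 3: 883/88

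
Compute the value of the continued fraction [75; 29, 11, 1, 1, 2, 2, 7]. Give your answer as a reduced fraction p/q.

2250131/29988

a_0 = 75: 75/1
a_1 = 29: 2176/29
a_2 = 11: 24011/320
a_3 = 1: 26187/349
a_4 = 1: 50198/669
a_5 = 2: 126583/1687
a_6 = 2: 303364/4043
a_7 = 7: 2250131/29988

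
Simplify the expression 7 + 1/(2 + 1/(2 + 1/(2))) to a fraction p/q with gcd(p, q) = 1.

89/12

a_0 = 7: 7/1
a_1 = 2: 15/2
a_2 = 2: 37/5
a_3 = 2: 89/12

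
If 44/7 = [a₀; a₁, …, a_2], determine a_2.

2

44 ÷ 7 → quotient 6, remainder 2
7 ÷ 2 → quotient 3, remainder 1
2 ÷ 1 → quotient 2, remainder 0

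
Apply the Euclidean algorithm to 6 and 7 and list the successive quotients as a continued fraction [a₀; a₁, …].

6 ÷ 7 → quotient 0, remainder 6
7 ÷ 6 → quotient 1, remainder 1
6 ÷ 1 → quotient 6, remainder 0

[0; 1, 6]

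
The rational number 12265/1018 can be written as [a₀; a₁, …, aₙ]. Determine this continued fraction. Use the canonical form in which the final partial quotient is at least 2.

[12; 20, 1, 3, 2, 5]

Apply division with remainder until the remainder is 0:
12265 = 12·1018 + 49, so a_0 = 12
1018 = 20·49 + 38, so a_1 = 20
49 = 1·38 + 11, so a_2 = 1
38 = 3·11 + 5, so a_3 = 3
11 = 2·5 + 1, so a_4 = 2
5 = 5·1 + 0, so a_5 = 5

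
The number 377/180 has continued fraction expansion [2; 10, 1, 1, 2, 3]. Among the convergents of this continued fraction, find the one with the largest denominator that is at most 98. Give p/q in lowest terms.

111/53

a_0 = 2: 2/1  (≤ bound)
a_1 = 10: 21/10  (≤ bound)
a_2 = 1: 23/11  (≤ bound)
a_3 = 1: 44/21  (≤ bound)
a_4 = 2: 111/53  (≤ bound)
a_5 = 3: 377/180  (> 98, stop)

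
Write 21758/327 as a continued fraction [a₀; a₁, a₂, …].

[66; 1, 1, 6, 25]

⌊21758/327⌋ = 66, remainder 176
⌊327/176⌋ = 1, remainder 151
⌊176/151⌋ = 1, remainder 25
⌊151/25⌋ = 6, remainder 1
⌊25/1⌋ = 25, remainder 0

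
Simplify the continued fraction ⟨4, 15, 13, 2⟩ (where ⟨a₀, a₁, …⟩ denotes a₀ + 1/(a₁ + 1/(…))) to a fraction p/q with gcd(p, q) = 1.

a_0 = 4: 4/1
a_1 = 15: 61/15
a_2 = 13: 797/196
a_3 = 2: 1655/407

1655/407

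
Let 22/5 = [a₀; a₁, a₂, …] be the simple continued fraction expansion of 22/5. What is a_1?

2

⌊22/5⌋ = 4, remainder 2
⌊5/2⌋ = 2, remainder 1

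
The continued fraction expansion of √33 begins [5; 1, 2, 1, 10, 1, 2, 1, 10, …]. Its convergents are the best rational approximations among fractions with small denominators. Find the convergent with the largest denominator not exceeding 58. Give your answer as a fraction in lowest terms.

List convergents until the denominator exceeds the bound:
a_0 = 5: 5/1  (≤ bound)
a_1 = 1: 6/1  (≤ bound)
a_2 = 2: 17/3  (≤ bound)
a_3 = 1: 23/4  (≤ bound)
a_4 = 10: 247/43  (≤ bound)
a_5 = 1: 270/47  (≤ bound)
a_6 = 2: 787/137  (> 58, stop)

270/47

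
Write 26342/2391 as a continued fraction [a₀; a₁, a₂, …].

26342 ÷ 2391 → quotient 11, remainder 41
2391 ÷ 41 → quotient 58, remainder 13
41 ÷ 13 → quotient 3, remainder 2
13 ÷ 2 → quotient 6, remainder 1
2 ÷ 1 → quotient 2, remainder 0

[11; 58, 3, 6, 2]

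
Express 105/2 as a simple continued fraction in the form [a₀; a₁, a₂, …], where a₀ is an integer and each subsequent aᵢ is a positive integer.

Apply division with remainder until the remainder is 0:
105 ÷ 2 → quotient 52, remainder 1
2 ÷ 1 → quotient 2, remainder 0

[52; 2]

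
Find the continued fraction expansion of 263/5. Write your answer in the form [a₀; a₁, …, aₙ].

[52; 1, 1, 2]

Run the Euclidean algorithm, recording each quotient:
263 ÷ 5 → quotient 52, remainder 3
5 ÷ 3 → quotient 1, remainder 2
3 ÷ 2 → quotient 1, remainder 1
2 ÷ 1 → quotient 2, remainder 0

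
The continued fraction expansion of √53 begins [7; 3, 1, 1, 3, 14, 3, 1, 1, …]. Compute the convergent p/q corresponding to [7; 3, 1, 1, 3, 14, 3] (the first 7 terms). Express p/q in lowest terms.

7979/1096

a_0 = 7: 7/1
a_1 = 3: 22/3
a_2 = 1: 29/4
a_3 = 1: 51/7
a_4 = 3: 182/25
a_5 = 14: 2599/357
a_6 = 3: 7979/1096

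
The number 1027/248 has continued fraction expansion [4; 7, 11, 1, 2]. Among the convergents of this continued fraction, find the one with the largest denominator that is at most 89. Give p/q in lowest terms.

352/85

a_0 = 4: 4/1  (≤ bound)
a_1 = 7: 29/7  (≤ bound)
a_2 = 11: 323/78  (≤ bound)
a_3 = 1: 352/85  (≤ bound)
a_4 = 2: 1027/248  (> 89, stop)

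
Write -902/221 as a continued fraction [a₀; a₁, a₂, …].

Run the Euclidean algorithm, recording each quotient:
-902 = -5·221 + 203, so a_0 = -5
221 = 1·203 + 18, so a_1 = 1
203 = 11·18 + 5, so a_2 = 11
18 = 3·5 + 3, so a_3 = 3
5 = 1·3 + 2, so a_4 = 1
3 = 1·2 + 1, so a_5 = 1
2 = 2·1 + 0, so a_6 = 2

[-5; 1, 11, 3, 1, 1, 2]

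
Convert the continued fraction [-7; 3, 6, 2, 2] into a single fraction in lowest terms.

-675/101

Start with 2.
2 + 1/(2/1) = 2 + 1/2 = 5/2
6 + 1/(5/2) = 6 + 2/5 = 32/5
3 + 1/(32/5) = 3 + 5/32 = 101/32
-7 + 1/(101/32) = -7 + 32/101 = -675/101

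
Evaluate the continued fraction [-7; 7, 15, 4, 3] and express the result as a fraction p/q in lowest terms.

a_0 = -7: -7/1
a_1 = 7: -48/7
a_2 = 15: -727/106
a_3 = 4: -2956/431
a_4 = 3: -9595/1399

-9595/1399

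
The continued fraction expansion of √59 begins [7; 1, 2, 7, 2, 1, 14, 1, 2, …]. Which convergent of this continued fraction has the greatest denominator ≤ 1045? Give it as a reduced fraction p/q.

7781/1013

a_0 = 7: 7/1  (≤ bound)
a_1 = 1: 8/1  (≤ bound)
a_2 = 2: 23/3  (≤ bound)
a_3 = 7: 169/22  (≤ bound)
a_4 = 2: 361/47  (≤ bound)
a_5 = 1: 530/69  (≤ bound)
a_6 = 14: 7781/1013  (≤ bound)
a_7 = 1: 8311/1082  (> 1045, stop)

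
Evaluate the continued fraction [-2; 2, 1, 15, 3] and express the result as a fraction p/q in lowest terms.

Compute successive convergents:
a_0 = -2: -2/1
a_1 = 2: -3/2
a_2 = 1: -5/3
a_3 = 15: -78/47
a_4 = 3: -239/144

-239/144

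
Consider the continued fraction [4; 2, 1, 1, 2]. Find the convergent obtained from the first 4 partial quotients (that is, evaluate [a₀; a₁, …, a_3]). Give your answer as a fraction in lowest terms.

22/5

Start with 1.
1 + 1/(1/1) = 1 + 1/1 = 2/1
2 + 1/(2/1) = 2 + 1/2 = 5/2
4 + 1/(5/2) = 4 + 2/5 = 22/5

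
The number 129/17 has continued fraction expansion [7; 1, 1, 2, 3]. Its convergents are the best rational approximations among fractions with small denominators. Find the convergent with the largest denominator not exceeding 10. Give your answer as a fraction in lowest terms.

38/5

a_0 = 7: 7/1  (≤ bound)
a_1 = 1: 8/1  (≤ bound)
a_2 = 1: 15/2  (≤ bound)
a_3 = 2: 38/5  (≤ bound)
a_4 = 3: 129/17  (> 10, stop)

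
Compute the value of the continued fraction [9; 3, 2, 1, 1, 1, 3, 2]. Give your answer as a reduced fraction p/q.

2073/223

Compute successive convergents:
a_0 = 9: 9/1
a_1 = 3: 28/3
a_2 = 2: 65/7
a_3 = 1: 93/10
a_4 = 1: 158/17
a_5 = 1: 251/27
a_6 = 3: 911/98
a_7 = 2: 2073/223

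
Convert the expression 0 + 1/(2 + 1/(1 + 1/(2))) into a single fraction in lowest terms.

Compute successive convergents:
a_0 = 0: 0/1
a_1 = 2: 1/2
a_2 = 1: 1/3
a_3 = 2: 3/8

3/8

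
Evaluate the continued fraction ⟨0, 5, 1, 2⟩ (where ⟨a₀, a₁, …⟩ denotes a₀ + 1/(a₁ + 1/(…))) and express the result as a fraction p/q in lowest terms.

Start with 2.
1 + 1/(2/1) = 1 + 1/2 = 3/2
5 + 1/(3/2) = 5 + 2/3 = 17/3
0 + 1/(17/3) = 0 + 3/17 = 3/17

3/17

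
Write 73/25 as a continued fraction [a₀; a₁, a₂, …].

[2; 1, 11, 2]

⌊73/25⌋ = 2, remainder 23
⌊25/23⌋ = 1, remainder 2
⌊23/2⌋ = 11, remainder 1
⌊2/1⌋ = 2, remainder 0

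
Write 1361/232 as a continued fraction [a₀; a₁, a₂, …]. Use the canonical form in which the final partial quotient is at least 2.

Apply division with remainder until the remainder is 0:
1361 ÷ 232 → quotient 5, remainder 201
232 ÷ 201 → quotient 1, remainder 31
201 ÷ 31 → quotient 6, remainder 15
31 ÷ 15 → quotient 2, remainder 1
15 ÷ 1 → quotient 15, remainder 0

[5; 1, 6, 2, 15]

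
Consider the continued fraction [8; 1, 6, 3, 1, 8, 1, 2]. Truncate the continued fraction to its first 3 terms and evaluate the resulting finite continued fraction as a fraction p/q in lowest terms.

62/7

Build up convergents one term at a time:
a_0 = 8: 8/1
a_1 = 1: 9/1
a_2 = 6: 62/7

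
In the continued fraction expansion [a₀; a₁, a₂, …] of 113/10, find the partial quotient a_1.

3

113 = 11·10 + 3, so a_0 = 11
10 = 3·3 + 1, so a_1 = 3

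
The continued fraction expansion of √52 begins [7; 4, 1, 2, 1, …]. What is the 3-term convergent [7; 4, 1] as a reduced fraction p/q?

36/5

a_0 = 7: 7/1
a_1 = 4: 29/4
a_2 = 1: 36/5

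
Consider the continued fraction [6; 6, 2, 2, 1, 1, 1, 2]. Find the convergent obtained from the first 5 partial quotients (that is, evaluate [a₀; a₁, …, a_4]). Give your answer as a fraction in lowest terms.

277/45

Start with 1.
2 + 1/(1/1) = 2 + 1/1 = 3/1
2 + 1/(3/1) = 2 + 1/3 = 7/3
6 + 1/(7/3) = 6 + 3/7 = 45/7
6 + 1/(45/7) = 6 + 7/45 = 277/45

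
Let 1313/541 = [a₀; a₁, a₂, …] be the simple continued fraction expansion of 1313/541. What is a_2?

⌊1313/541⌋ = 2, remainder 231
⌊541/231⌋ = 2, remainder 79
⌊231/79⌋ = 2, remainder 73

2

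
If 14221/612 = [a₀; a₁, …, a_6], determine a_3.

14221 ÷ 612 → quotient 23, remainder 145
612 ÷ 145 → quotient 4, remainder 32
145 ÷ 32 → quotient 4, remainder 17
32 ÷ 17 → quotient 1, remainder 15

1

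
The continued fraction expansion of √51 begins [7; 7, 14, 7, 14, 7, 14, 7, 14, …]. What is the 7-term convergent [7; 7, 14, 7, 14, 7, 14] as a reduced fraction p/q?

7068593/989801

Start with 14.
7 + 1/(14/1) = 7 + 1/14 = 99/14
14 + 1/(99/14) = 14 + 14/99 = 1400/99
7 + 1/(1400/99) = 7 + 99/1400 = 9899/1400
14 + 1/(9899/1400) = 14 + 1400/9899 = 139986/9899
7 + 1/(139986/9899) = 7 + 9899/139986 = 989801/139986
7 + 1/(989801/139986) = 7 + 139986/989801 = 7068593/989801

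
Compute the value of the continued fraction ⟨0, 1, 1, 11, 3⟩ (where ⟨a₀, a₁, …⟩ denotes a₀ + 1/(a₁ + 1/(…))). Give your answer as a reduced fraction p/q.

a_0 = 0: 0/1
a_1 = 1: 1/1
a_2 = 1: 1/2
a_3 = 11: 12/23
a_4 = 3: 37/71

37/71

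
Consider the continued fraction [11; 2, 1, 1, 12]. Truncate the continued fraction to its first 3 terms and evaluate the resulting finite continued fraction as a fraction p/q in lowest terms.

34/3

a_0 = 11: 11/1
a_1 = 2: 23/2
a_2 = 1: 34/3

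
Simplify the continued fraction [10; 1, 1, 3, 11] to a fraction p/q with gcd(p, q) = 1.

Start with 11.
3 + 1/(11/1) = 3 + 1/11 = 34/11
1 + 1/(34/11) = 1 + 11/34 = 45/34
1 + 1/(45/34) = 1 + 34/45 = 79/45
10 + 1/(79/45) = 10 + 45/79 = 835/79

835/79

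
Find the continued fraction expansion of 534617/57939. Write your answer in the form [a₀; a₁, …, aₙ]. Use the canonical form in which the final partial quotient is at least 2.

[9; 4, 2, 2, 60, 1, 5, 7]

Apply division with remainder until the remainder is 0:
⌊534617/57939⌋ = 9, remainder 13166
⌊57939/13166⌋ = 4, remainder 5275
⌊13166/5275⌋ = 2, remainder 2616
⌊5275/2616⌋ = 2, remainder 43
⌊2616/43⌋ = 60, remainder 36
⌊43/36⌋ = 1, remainder 7
⌊36/7⌋ = 5, remainder 1
⌊7/1⌋ = 7, remainder 0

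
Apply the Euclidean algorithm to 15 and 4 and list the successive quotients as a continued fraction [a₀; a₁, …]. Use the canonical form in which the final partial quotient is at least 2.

[3; 1, 3]

15 ÷ 4 → quotient 3, remainder 3
4 ÷ 3 → quotient 1, remainder 1
3 ÷ 1 → quotient 3, remainder 0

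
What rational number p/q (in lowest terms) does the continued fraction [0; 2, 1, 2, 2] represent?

a_0 = 0: 0/1
a_1 = 2: 1/2
a_2 = 1: 1/3
a_3 = 2: 3/8
a_4 = 2: 7/19

7/19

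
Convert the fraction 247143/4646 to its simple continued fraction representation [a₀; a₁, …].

Run the Euclidean algorithm, recording each quotient:
247143 ÷ 4646 → quotient 53, remainder 905
4646 ÷ 905 → quotient 5, remainder 121
905 ÷ 121 → quotient 7, remainder 58
121 ÷ 58 → quotient 2, remainder 5
58 ÷ 5 → quotient 11, remainder 3
5 ÷ 3 → quotient 1, remainder 2
3 ÷ 2 → quotient 1, remainder 1
2 ÷ 1 → quotient 2, remainder 0

[53; 5, 7, 2, 11, 1, 1, 2]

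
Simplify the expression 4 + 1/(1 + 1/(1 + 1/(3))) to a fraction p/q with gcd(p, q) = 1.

32/7

Start with 3.
1 + 1/(3/1) = 1 + 1/3 = 4/3
1 + 1/(4/3) = 1 + 3/4 = 7/4
4 + 1/(7/4) = 4 + 4/7 = 32/7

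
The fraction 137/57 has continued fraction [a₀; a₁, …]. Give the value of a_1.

Repeatedly divide and take the remainder:
137 = 2·57 + 23, so a_0 = 2
57 = 2·23 + 11, so a_1 = 2

2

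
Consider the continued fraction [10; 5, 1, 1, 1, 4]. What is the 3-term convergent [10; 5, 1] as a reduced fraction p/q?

Compute successive convergents:
a_0 = 10: 10/1
a_1 = 5: 51/5
a_2 = 1: 61/6

61/6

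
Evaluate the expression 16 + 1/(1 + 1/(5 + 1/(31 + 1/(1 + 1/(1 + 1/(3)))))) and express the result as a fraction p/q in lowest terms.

22440/1333

a_0 = 16: 16/1
a_1 = 1: 17/1
a_2 = 5: 101/6
a_3 = 31: 3148/187
a_4 = 1: 3249/193
a_5 = 1: 6397/380
a_6 = 3: 22440/1333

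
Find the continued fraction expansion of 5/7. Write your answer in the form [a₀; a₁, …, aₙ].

[0; 1, 2, 2]

5 ÷ 7 → quotient 0, remainder 5
7 ÷ 5 → quotient 1, remainder 2
5 ÷ 2 → quotient 2, remainder 1
2 ÷ 1 → quotient 2, remainder 0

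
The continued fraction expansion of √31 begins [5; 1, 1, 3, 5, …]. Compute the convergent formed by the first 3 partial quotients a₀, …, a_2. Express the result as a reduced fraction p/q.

11/2

a_0 = 5: 5/1
a_1 = 1: 6/1
a_2 = 1: 11/2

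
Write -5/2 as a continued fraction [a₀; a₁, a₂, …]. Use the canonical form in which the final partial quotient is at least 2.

[-3; 2]

⌊-5/2⌋ = -3, remainder 1
⌊2/1⌋ = 2, remainder 0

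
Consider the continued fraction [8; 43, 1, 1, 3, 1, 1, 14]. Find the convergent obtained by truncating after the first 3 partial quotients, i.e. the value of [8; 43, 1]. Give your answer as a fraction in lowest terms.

353/44

Collapse the nested fraction from the inside out:
Start with 1.
43 + 1/(1/1) = 43 + 1/1 = 44/1
8 + 1/(44/1) = 8 + 1/44 = 353/44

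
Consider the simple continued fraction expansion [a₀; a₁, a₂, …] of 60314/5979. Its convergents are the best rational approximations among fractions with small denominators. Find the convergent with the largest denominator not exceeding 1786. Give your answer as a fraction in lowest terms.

4489/445

a_0 = 10: 10/1  (≤ bound)
a_1 = 11: 111/11  (≤ bound)
a_2 = 2: 232/23  (≤ bound)
a_3 = 2: 575/57  (≤ bound)
a_4 = 3: 1957/194  (≤ bound)
a_5 = 2: 4489/445  (≤ bound)
a_6 = 13: 60314/5979  (> 1786, stop)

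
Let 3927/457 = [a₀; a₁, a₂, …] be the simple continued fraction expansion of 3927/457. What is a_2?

1

3927 ÷ 457 → quotient 8, remainder 271
457 ÷ 271 → quotient 1, remainder 186
271 ÷ 186 → quotient 1, remainder 85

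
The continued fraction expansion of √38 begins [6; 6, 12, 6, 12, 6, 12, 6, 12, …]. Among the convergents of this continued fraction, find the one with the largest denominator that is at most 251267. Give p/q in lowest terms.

202501/32850

List convergents until the denominator exceeds the bound:
a_0 = 6: 6/1  (≤ bound)
a_1 = 6: 37/6  (≤ bound)
a_2 = 12: 450/73  (≤ bound)
a_3 = 6: 2737/444  (≤ bound)
a_4 = 12: 33294/5401  (≤ bound)
a_5 = 6: 202501/32850  (≤ bound)
a_6 = 12: 2463306/399601  (> 251267, stop)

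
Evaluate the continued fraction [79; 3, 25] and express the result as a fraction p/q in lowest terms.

a_0 = 79: 79/1
a_1 = 3: 238/3
a_2 = 25: 6029/76

6029/76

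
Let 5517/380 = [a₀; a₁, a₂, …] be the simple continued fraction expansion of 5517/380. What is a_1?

Repeatedly divide and take the remainder:
5517 ÷ 380 → quotient 14, remainder 197
380 ÷ 197 → quotient 1, remainder 183

1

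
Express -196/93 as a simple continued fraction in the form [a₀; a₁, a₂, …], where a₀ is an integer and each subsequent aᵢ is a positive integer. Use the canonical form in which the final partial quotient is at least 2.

[-3; 1, 8, 3, 3]

Apply division with remainder until the remainder is 0:
-196 = -3·93 + 83, so a_0 = -3
93 = 1·83 + 10, so a_1 = 1
83 = 8·10 + 3, so a_2 = 8
10 = 3·3 + 1, so a_3 = 3
3 = 3·1 + 0, so a_4 = 3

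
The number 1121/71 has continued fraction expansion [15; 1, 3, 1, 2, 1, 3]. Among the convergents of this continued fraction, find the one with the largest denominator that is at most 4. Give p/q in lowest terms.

63/4

a_0 = 15: 15/1  (≤ bound)
a_1 = 1: 16/1  (≤ bound)
a_2 = 3: 63/4  (≤ bound)
a_3 = 1: 79/5  (> 4, stop)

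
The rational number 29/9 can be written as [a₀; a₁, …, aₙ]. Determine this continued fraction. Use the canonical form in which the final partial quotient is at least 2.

⌊29/9⌋ = 3, remainder 2
⌊9/2⌋ = 4, remainder 1
⌊2/1⌋ = 2, remainder 0

[3; 4, 2]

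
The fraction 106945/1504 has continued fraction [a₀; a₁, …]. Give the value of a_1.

9

⌊106945/1504⌋ = 71, remainder 161
⌊1504/161⌋ = 9, remainder 55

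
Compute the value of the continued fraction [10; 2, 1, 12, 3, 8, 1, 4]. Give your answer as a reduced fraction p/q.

Build up convergents one term at a time:
a_0 = 10: 10/1
a_1 = 2: 21/2
a_2 = 1: 31/3
a_3 = 12: 393/38
a_4 = 3: 1210/117
a_5 = 8: 10073/974
a_6 = 1: 11283/1091
a_7 = 4: 55205/5338

55205/5338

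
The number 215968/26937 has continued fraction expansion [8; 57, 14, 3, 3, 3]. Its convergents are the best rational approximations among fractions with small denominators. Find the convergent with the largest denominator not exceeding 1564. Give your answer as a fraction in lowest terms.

6406/799

List convergents until the denominator exceeds the bound:
a_0 = 8: 8/1  (≤ bound)
a_1 = 57: 457/57  (≤ bound)
a_2 = 14: 6406/799  (≤ bound)
a_3 = 3: 19675/2454  (> 1564, stop)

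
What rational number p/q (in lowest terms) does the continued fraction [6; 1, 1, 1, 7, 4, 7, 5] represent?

Work from the innermost term outward:
Start with 5.
7 + 1/(5/1) = 7 + 1/5 = 36/5
4 + 1/(36/5) = 4 + 5/36 = 149/36
7 + 1/(149/36) = 7 + 36/149 = 1079/149
1 + 1/(1079/149) = 1 + 149/1079 = 1228/1079
1 + 1/(1228/1079) = 1 + 1079/1228 = 2307/1228
1 + 1/(2307/1228) = 1 + 1228/2307 = 3535/2307
6 + 1/(3535/2307) = 6 + 2307/3535 = 23517/3535

23517/3535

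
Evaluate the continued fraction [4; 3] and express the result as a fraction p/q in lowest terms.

a_0 = 4: 4/1
a_1 = 3: 13/3

13/3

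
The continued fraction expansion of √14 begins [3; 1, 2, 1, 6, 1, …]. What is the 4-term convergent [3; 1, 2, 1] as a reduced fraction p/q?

Build up convergents one term at a time:
a_0 = 3: 3/1
a_1 = 1: 4/1
a_2 = 2: 11/3
a_3 = 1: 15/4

15/4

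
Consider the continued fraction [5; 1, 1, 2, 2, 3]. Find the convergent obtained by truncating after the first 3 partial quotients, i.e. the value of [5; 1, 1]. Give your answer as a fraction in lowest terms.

a_0 = 5: 5/1
a_1 = 1: 6/1
a_2 = 1: 11/2

11/2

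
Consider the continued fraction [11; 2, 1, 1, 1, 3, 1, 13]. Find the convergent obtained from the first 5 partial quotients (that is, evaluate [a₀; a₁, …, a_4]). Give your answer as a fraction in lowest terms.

91/8

a_0 = 11: 11/1
a_1 = 2: 23/2
a_2 = 1: 34/3
a_3 = 1: 57/5
a_4 = 1: 91/8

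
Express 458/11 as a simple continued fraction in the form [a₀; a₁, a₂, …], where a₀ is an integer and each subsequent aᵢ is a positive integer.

Run the Euclidean algorithm, recording each quotient:
⌊458/11⌋ = 41, remainder 7
⌊11/7⌋ = 1, remainder 4
⌊7/4⌋ = 1, remainder 3
⌊4/3⌋ = 1, remainder 1
⌊3/1⌋ = 3, remainder 0

[41; 1, 1, 1, 3]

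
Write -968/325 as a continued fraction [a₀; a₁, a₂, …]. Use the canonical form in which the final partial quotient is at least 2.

-968 = -3·325 + 7, so a_0 = -3
325 = 46·7 + 3, so a_1 = 46
7 = 2·3 + 1, so a_2 = 2
3 = 3·1 + 0, so a_3 = 3

[-3; 46, 2, 3]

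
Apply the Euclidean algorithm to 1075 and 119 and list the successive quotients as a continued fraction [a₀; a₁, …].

Repeatedly divide and take the remainder:
⌊1075/119⌋ = 9, remainder 4
⌊119/4⌋ = 29, remainder 3
⌊4/3⌋ = 1, remainder 1
⌊3/1⌋ = 3, remainder 0

[9; 29, 1, 3]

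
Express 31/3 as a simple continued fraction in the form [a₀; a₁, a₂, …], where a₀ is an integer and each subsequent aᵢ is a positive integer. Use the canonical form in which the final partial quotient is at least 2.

[10; 3]

31 ÷ 3 → quotient 10, remainder 1
3 ÷ 1 → quotient 3, remainder 0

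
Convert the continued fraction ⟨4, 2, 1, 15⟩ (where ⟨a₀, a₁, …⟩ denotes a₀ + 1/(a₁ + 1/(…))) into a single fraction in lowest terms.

204/47

Compute successive convergents:
a_0 = 4: 4/1
a_1 = 2: 9/2
a_2 = 1: 13/3
a_3 = 15: 204/47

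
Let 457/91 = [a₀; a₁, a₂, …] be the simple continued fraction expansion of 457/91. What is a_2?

457 ÷ 91 → quotient 5, remainder 2
91 ÷ 2 → quotient 45, remainder 1
2 ÷ 1 → quotient 2, remainder 0

2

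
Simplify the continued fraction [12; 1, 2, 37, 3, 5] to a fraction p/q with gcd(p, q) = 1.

Work from the innermost term outward:
Start with 5.
3 + 1/(5/1) = 3 + 1/5 = 16/5
37 + 1/(16/5) = 37 + 5/16 = 597/16
2 + 1/(597/16) = 2 + 16/597 = 1210/597
1 + 1/(1210/597) = 1 + 597/1210 = 1807/1210
12 + 1/(1807/1210) = 12 + 1210/1807 = 22894/1807

22894/1807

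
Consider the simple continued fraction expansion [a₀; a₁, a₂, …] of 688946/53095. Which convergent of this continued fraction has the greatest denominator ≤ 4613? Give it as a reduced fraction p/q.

a_0 = 12: 12/1  (≤ bound)
a_1 = 1: 13/1  (≤ bound)
a_2 = 40: 532/41  (≤ bound)
a_3 = 5: 2673/206  (≤ bound)
a_4 = 4: 11224/865  (≤ bound)
a_5 = 5: 58793/4531  (≤ bound)
a_6 = 1: 70017/5396  (> 4613, stop)

58793/4531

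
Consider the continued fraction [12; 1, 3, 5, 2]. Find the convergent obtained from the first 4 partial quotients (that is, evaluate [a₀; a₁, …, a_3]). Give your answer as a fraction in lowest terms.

268/21

Use the convergent recurrence hₖ = aₖ·hₖ₋₁ + hₖ₋₂ (and likewise for the denominators kₖ):
a_0 = 12: 12/1
a_1 = 1: 13/1
a_2 = 3: 51/4
a_3 = 5: 268/21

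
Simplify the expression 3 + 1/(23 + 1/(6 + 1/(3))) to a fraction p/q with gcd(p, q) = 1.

1339/440

a_0 = 3: 3/1
a_1 = 23: 70/23
a_2 = 6: 423/139
a_3 = 3: 1339/440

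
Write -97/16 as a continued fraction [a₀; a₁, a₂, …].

⌊-97/16⌋ = -7, remainder 15
⌊16/15⌋ = 1, remainder 1
⌊15/1⌋ = 15, remainder 0

[-7; 1, 15]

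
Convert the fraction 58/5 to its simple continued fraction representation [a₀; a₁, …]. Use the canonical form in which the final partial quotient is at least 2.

[11; 1, 1, 2]

58 = 11·5 + 3, so a_0 = 11
5 = 1·3 + 2, so a_1 = 1
3 = 1·2 + 1, so a_2 = 1
2 = 2·1 + 0, so a_3 = 2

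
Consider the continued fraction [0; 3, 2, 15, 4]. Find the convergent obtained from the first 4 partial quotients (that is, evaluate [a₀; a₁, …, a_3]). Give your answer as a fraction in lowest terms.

Compute successive convergents:
a_0 = 0: 0/1
a_1 = 3: 1/3
a_2 = 2: 2/7
a_3 = 15: 31/108

31/108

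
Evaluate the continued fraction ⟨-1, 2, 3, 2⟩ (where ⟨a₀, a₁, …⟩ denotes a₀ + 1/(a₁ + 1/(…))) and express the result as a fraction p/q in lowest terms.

Compute successive convergents:
a_0 = -1: -1/1
a_1 = 2: -1/2
a_2 = 3: -4/7
a_3 = 2: -9/16

-9/16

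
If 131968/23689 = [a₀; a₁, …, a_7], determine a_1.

1

131968 = 5·23689 + 13523, so a_0 = 5
23689 = 1·13523 + 10166, so a_1 = 1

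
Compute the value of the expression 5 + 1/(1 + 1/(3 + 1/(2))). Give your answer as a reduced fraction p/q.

52/9

Collapse the nested fraction from the inside out:
Start with 2.
3 + 1/(2/1) = 3 + 1/2 = 7/2
1 + 1/(7/2) = 1 + 2/7 = 9/7
5 + 1/(9/7) = 5 + 7/9 = 52/9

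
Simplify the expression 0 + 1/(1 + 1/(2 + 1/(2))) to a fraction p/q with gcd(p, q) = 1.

Starting at the tail and folding back:
Start with 2.
2 + 1/(2/1) = 2 + 1/2 = 5/2
1 + 1/(5/2) = 1 + 2/5 = 7/5
0 + 1/(7/5) = 0 + 5/7 = 5/7

5/7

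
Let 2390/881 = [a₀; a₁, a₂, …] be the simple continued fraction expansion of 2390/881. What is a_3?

2390 ÷ 881 → quotient 2, remainder 628
881 ÷ 628 → quotient 1, remainder 253
628 ÷ 253 → quotient 2, remainder 122
253 ÷ 122 → quotient 2, remainder 9

2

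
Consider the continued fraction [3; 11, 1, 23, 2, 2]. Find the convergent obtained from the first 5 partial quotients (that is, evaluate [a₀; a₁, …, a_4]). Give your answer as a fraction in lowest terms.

1807/586

Starting at the tail and folding back:
Start with 2.
23 + 1/(2/1) = 23 + 1/2 = 47/2
1 + 1/(47/2) = 1 + 2/47 = 49/47
11 + 1/(49/47) = 11 + 47/49 = 586/49
3 + 1/(586/49) = 3 + 49/586 = 1807/586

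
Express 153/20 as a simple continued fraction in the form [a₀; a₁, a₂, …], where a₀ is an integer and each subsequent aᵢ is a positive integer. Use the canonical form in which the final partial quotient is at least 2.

[7; 1, 1, 1, 6]

Repeatedly divide and take the remainder:
⌊153/20⌋ = 7, remainder 13
⌊20/13⌋ = 1, remainder 7
⌊13/7⌋ = 1, remainder 6
⌊7/6⌋ = 1, remainder 1
⌊6/1⌋ = 6, remainder 0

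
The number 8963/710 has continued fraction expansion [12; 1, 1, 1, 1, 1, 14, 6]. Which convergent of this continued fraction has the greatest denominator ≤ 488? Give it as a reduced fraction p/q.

1477/117

a_0 = 12: 12/1  (≤ bound)
a_1 = 1: 13/1  (≤ bound)
a_2 = 1: 25/2  (≤ bound)
a_3 = 1: 38/3  (≤ bound)
a_4 = 1: 63/5  (≤ bound)
a_5 = 1: 101/8  (≤ bound)
a_6 = 14: 1477/117  (≤ bound)
a_7 = 6: 8963/710  (> 488, stop)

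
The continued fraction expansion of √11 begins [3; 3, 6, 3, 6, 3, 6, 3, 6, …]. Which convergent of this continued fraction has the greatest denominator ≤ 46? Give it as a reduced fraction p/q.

63/19

a_0 = 3: 3/1  (≤ bound)
a_1 = 3: 10/3  (≤ bound)
a_2 = 6: 63/19  (≤ bound)
a_3 = 3: 199/60  (> 46, stop)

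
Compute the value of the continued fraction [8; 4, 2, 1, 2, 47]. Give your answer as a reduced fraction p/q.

13643/1658

a_0 = 8: 8/1
a_1 = 4: 33/4
a_2 = 2: 74/9
a_3 = 1: 107/13
a_4 = 2: 288/35
a_5 = 47: 13643/1658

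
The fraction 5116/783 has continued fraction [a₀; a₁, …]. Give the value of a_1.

1

5116 = 6·783 + 418, so a_0 = 6
783 = 1·418 + 365, so a_1 = 1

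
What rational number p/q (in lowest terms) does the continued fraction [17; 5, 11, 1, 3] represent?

4110/239

Start with 3.
1 + 1/(3/1) = 1 + 1/3 = 4/3
11 + 1/(4/3) = 11 + 3/4 = 47/4
5 + 1/(47/4) = 5 + 4/47 = 239/47
17 + 1/(239/47) = 17 + 47/239 = 4110/239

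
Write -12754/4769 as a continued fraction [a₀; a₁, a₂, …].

Apply division with remainder until the remainder is 0:
-12754 = -3·4769 + 1553, so a_0 = -3
4769 = 3·1553 + 110, so a_1 = 3
1553 = 14·110 + 13, so a_2 = 14
110 = 8·13 + 6, so a_3 = 8
13 = 2·6 + 1, so a_4 = 2
6 = 6·1 + 0, so a_5 = 6

[-3; 3, 14, 8, 2, 6]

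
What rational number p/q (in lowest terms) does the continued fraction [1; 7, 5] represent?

41/36

a_0 = 1: 1/1
a_1 = 7: 8/7
a_2 = 5: 41/36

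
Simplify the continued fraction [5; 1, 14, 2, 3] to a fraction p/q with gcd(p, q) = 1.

Start with 3.
2 + 1/(3/1) = 2 + 1/3 = 7/3
14 + 1/(7/3) = 14 + 3/7 = 101/7
1 + 1/(101/7) = 1 + 7/101 = 108/101
5 + 1/(108/101) = 5 + 101/108 = 641/108

641/108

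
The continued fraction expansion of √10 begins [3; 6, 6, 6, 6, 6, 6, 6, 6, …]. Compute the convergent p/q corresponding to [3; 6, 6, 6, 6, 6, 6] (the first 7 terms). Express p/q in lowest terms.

168717/53353

Start with 6.
6 + 1/(6/1) = 6 + 1/6 = 37/6
6 + 1/(37/6) = 6 + 6/37 = 228/37
6 + 1/(228/37) = 6 + 37/228 = 1405/228
6 + 1/(1405/228) = 6 + 228/1405 = 8658/1405
6 + 1/(8658/1405) = 6 + 1405/8658 = 53353/8658
3 + 1/(53353/8658) = 3 + 8658/53353 = 168717/53353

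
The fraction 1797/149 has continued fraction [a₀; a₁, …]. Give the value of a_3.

1797 = 12·149 + 9, so a_0 = 12
149 = 16·9 + 5, so a_1 = 16
9 = 1·5 + 4, so a_2 = 1
5 = 1·4 + 1, so a_3 = 1

1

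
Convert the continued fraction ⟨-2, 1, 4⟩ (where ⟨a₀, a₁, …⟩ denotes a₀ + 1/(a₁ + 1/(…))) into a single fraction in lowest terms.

a_0 = -2: -2/1
a_1 = 1: -1/1
a_2 = 4: -6/5

-6/5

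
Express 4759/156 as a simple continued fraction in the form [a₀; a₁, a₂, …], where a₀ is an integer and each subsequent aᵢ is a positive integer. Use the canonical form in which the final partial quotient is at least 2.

Repeatedly divide and take the remainder:
⌊4759/156⌋ = 30, remainder 79
⌊156/79⌋ = 1, remainder 77
⌊79/77⌋ = 1, remainder 2
⌊77/2⌋ = 38, remainder 1
⌊2/1⌋ = 2, remainder 0

[30; 1, 1, 38, 2]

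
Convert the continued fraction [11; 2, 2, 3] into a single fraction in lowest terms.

194/17

Start with 3.
2 + 1/(3/1) = 2 + 1/3 = 7/3
2 + 1/(7/3) = 2 + 3/7 = 17/7
11 + 1/(17/7) = 11 + 7/17 = 194/17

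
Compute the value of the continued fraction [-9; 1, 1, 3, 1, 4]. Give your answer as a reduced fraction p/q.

-363/43

Starting at the tail and folding back:
Start with 4.
1 + 1/(4/1) = 1 + 1/4 = 5/4
3 + 1/(5/4) = 3 + 4/5 = 19/5
1 + 1/(19/5) = 1 + 5/19 = 24/19
1 + 1/(24/19) = 1 + 19/24 = 43/24
-9 + 1/(43/24) = -9 + 24/43 = -363/43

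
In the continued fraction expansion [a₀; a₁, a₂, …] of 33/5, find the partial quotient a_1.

Run the Euclidean algorithm, recording each quotient:
33 = 6·5 + 3, so a_0 = 6
5 = 1·3 + 2, so a_1 = 1

1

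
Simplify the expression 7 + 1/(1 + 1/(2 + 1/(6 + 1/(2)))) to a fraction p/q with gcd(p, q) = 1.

315/41

Start with 2.
6 + 1/(2/1) = 6 + 1/2 = 13/2
2 + 1/(13/2) = 2 + 2/13 = 28/13
1 + 1/(28/13) = 1 + 13/28 = 41/28
7 + 1/(41/28) = 7 + 28/41 = 315/41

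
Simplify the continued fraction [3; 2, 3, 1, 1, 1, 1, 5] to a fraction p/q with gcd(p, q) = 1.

Build up convergents one term at a time:
a_0 = 3: 3/1
a_1 = 2: 7/2
a_2 = 3: 24/7
a_3 = 1: 31/9
a_4 = 1: 55/16
a_5 = 1: 86/25
a_6 = 1: 141/41
a_7 = 5: 791/230

791/230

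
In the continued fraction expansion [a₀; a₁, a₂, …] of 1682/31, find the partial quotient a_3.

Repeatedly divide and take the remainder:
1682 ÷ 31 → quotient 54, remainder 8
31 ÷ 8 → quotient 3, remainder 7
8 ÷ 7 → quotient 1, remainder 1
7 ÷ 1 → quotient 7, remainder 0

7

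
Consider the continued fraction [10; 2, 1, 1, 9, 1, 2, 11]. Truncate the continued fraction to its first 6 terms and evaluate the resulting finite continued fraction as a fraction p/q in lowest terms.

a_0 = 10: 10/1
a_1 = 2: 21/2
a_2 = 1: 31/3
a_3 = 1: 52/5
a_4 = 9: 499/48
a_5 = 1: 551/53

551/53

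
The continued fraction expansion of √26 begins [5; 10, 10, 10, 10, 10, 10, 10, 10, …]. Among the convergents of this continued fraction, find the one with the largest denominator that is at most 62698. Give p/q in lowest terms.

52525/10301

List convergents until the denominator exceeds the bound:
a_0 = 5: 5/1  (≤ bound)
a_1 = 10: 51/10  (≤ bound)
a_2 = 10: 515/101  (≤ bound)
a_3 = 10: 5201/1020  (≤ bound)
a_4 = 10: 52525/10301  (≤ bound)
a_5 = 10: 530451/104030  (> 62698, stop)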